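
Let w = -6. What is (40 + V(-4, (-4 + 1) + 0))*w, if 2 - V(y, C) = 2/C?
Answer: -256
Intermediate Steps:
V(y, C) = 2 - 2/C
(40 + V(-4, (-4 + 1) + 0))*w = (40 + (2 - 2/((-4 + 1) + 0)))*(-6) = (40 + (2 - 2/(-3 + 0)))*(-6) = (40 + (2 - 2/(-3)))*(-6) = (40 + (2 - 2*(-1/3)))*(-6) = (40 + (2 + 2/3))*(-6) = (40 + 8/3)*(-6) = (128/3)*(-6) = -256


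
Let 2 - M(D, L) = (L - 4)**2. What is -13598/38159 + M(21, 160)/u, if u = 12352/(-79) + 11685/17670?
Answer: 4537722666358/29099481015 ≈ 155.94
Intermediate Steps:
M(D, L) = 2 - (-4 + L)**2 (M(D, L) = 2 - (L - 4)**2 = 2 - (-4 + L)**2)
u = -762585/4898 (u = 12352*(-1/79) + 11685*(1/17670) = -12352/79 + 41/62 = -762585/4898 ≈ -155.69)
-13598/38159 + M(21, 160)/u = -13598/38159 + (2 - (-4 + 160)**2)/(-762585/4898) = -13598*1/38159 + (2 - 1*156**2)*(-4898/762585) = -13598/38159 + (2 - 1*24336)*(-4898/762585) = -13598/38159 + (2 - 24336)*(-4898/762585) = -13598/38159 - 24334*(-4898/762585) = -13598/38159 + 119187932/762585 = 4537722666358/29099481015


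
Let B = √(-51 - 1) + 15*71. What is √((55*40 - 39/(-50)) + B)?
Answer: √(326578 + 200*I*√13)/10 ≈ 57.147 + 0.063093*I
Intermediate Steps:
B = 1065 + 2*I*√13 (B = √(-52) + 1065 = 2*I*√13 + 1065 = 1065 + 2*I*√13 ≈ 1065.0 + 7.2111*I)
√((55*40 - 39/(-50)) + B) = √((55*40 - 39/(-50)) + (1065 + 2*I*√13)) = √((2200 - 39*(-1/50)) + (1065 + 2*I*√13)) = √((2200 + 39/50) + (1065 + 2*I*√13)) = √(110039/50 + (1065 + 2*I*√13)) = √(163289/50 + 2*I*√13)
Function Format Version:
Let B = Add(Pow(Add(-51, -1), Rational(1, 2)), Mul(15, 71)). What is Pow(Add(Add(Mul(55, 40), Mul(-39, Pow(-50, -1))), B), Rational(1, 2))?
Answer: Mul(Rational(1, 10), Pow(Add(326578, Mul(200, I, Pow(13, Rational(1, 2)))), Rational(1, 2))) ≈ Add(57.147, Mul(0.063093, I))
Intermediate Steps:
B = Add(1065, Mul(2, I, Pow(13, Rational(1, 2)))) (B = Add(Pow(-52, Rational(1, 2)), 1065) = Add(Mul(2, I, Pow(13, Rational(1, 2))), 1065) = Add(1065, Mul(2, I, Pow(13, Rational(1, 2)))) ≈ Add(1065.0, Mul(7.2111, I)))
Pow(Add(Add(Mul(55, 40), Mul(-39, Pow(-50, -1))), B), Rational(1, 2)) = Pow(Add(Add(Mul(55, 40), Mul(-39, Pow(-50, -1))), Add(1065, Mul(2, I, Pow(13, Rational(1, 2))))), Rational(1, 2)) = Pow(Add(Add(2200, Mul(-39, Rational(-1, 50))), Add(1065, Mul(2, I, Pow(13, Rational(1, 2))))), Rational(1, 2)) = Pow(Add(Add(2200, Rational(39, 50)), Add(1065, Mul(2, I, Pow(13, Rational(1, 2))))), Rational(1, 2)) = Pow(Add(Rational(110039, 50), Add(1065, Mul(2, I, Pow(13, Rational(1, 2))))), Rational(1, 2)) = Pow(Add(Rational(163289, 50), Mul(2, I, Pow(13, Rational(1, 2)))), Rational(1, 2))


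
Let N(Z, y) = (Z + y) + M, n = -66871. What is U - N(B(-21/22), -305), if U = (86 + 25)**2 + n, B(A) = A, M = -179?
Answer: -1189431/22 ≈ -54065.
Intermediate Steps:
N(Z, y) = -179 + Z + y (N(Z, y) = (Z + y) - 179 = -179 + Z + y)
U = -54550 (U = (86 + 25)**2 - 66871 = 111**2 - 66871 = 12321 - 66871 = -54550)
U - N(B(-21/22), -305) = -54550 - (-179 - 21/22 - 305) = -54550 - 1*(-10669/22) = -54550 + 10669/22 = -1189431/22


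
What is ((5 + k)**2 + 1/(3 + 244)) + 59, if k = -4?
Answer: 14821/247 ≈ 60.004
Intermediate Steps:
((5 + k)**2 + 1/(3 + 244)) + 59 = ((5 - 4)**2 + 1/(3 + 244)) + 59 = (1**2 + 1/247) + 59 = (1 + 1/247) + 59 = 248/247 + 59 = 14821/247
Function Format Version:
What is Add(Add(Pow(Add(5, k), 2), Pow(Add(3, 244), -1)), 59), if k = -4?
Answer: Rational(14821, 247) ≈ 60.004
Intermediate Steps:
Add(Add(Pow(Add(5, k), 2), Pow(Add(3, 244), -1)), 59) = Add(Add(Pow(Add(5, -4), 2), Pow(Add(3, 244), -1)), 59) = Add(Add(Pow(1, 2), Pow(247, -1)), 59) = Add(Add(1, Rational(1, 247)), 59) = Add(Rational(248, 247), 59) = Rational(14821, 247)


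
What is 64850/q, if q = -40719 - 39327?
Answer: -32425/40023 ≈ -0.81016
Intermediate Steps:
q = -80046
64850/q = 64850/(-80046) = 64850*(-1/80046) = -32425/40023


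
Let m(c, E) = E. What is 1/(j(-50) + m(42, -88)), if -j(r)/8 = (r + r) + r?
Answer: 1/1112 ≈ 0.00089928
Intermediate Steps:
j(r) = -24*r (j(r) = -8*((r + r) + r) = -8*(2*r + r) = -24*r)
1/(j(-50) + m(42, -88)) = 1/(-24*(-50) - 88) = 1/(1200 - 88) = 1/1112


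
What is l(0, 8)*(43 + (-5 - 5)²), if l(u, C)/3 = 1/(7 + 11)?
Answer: 143/6 ≈ 23.833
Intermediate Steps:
l(u, C) = ⅙ (l(u, C) = 3/(7 + 11) = 3/18 = 3*(1/18) = ⅙)
l(0, 8)*(43 + (-5 - 5)²) = (43 + (-5 - 5)²)/6 = (43 + (-10)²)/6 = (43 + 100)/6 = (⅙)*143 = 143/6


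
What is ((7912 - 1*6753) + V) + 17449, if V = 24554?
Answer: 43162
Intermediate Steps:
((7912 - 1*6753) + V) + 17449 = ((7912 - 1*6753) + 24554) + 17449 = ((7912 - 6753) + 24554) + 17449 = (1159 + 24554) + 17449 = 25713 + 17449 = 43162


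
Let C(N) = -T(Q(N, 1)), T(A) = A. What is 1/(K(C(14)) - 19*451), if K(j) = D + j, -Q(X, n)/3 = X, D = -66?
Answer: -1/8593 ≈ -0.00011637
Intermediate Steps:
Q(X, n) = -3*X
C(N) = 3*N (C(N) = -(-3)*N = 3*N)
K(j) = -66 + j
1/(K(C(14)) - 19*451) = 1/((-66 + 3*14) - 19*451) = 1/((-66 + 42) - 8569) = 1/(-24 - 8569) = 1/(-8593) = -1/8593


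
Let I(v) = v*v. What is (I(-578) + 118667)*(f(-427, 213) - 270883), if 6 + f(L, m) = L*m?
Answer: -163823421840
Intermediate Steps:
I(v) = v**2
f(L, m) = -6 + L*m
(I(-578) + 118667)*(f(-427, 213) - 270883) = ((-578)**2 + 118667)*((-6 - 427*213) - 270883) = (334084 + 118667)*((-6 - 90951) - 270883) = 452751*(-90957 - 270883) = 452751*(-361840) = -163823421840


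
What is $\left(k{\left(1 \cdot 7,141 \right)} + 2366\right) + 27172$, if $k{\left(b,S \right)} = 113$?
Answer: $29651$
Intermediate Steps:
$\left(k{\left(1 \cdot 7,141 \right)} + 2366\right) + 27172 = \left(113 + 2366\right) + 27172 = 2479 + 27172 = 29651$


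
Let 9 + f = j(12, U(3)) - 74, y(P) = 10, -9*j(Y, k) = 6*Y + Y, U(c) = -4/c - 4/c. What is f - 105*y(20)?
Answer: -3427/3 ≈ -1142.3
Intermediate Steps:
U(c) = -8/c
j(Y, k) = -7*Y/9 (j(Y, k) = -(6*Y + Y)/9 = -7*Y/9)
f = -277/3 (f = -9 + (-7/9*12 - 74) = -9 + (-28/3 - 74) = -9 - 250/3 = -277/3 ≈ -92.333)
f - 105*y(20) = -277/3 - 105*10 = -277/3 - 1050 = -3427/3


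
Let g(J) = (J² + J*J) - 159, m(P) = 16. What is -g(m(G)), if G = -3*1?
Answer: -353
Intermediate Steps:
G = -3
g(J) = -159 + 2*J² (g(J) = (J² + J²) - 159 = 2*J² - 159 = -159 + 2*J²)
-g(m(G)) = -(-159 + 2*16²) = -(-159 + 2*256) = -(-159 + 512) = -1*353 = -353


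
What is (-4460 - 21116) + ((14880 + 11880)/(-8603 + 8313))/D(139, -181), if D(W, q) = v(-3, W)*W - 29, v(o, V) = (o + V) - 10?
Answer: -12968697116/507065 ≈ -25576.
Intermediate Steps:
v(o, V) = -10 + V + o (v(o, V) = (V + o) - 10 = -10 + V + o)
D(W, q) = -29 + W*(-13 + W) (D(W, q) = (-10 + W - 3)*W - 29 = (-13 + W)*W - 29 = W*(-13 + W) - 29 = -29 + W*(-13 + W))
(-4460 - 21116) + ((14880 + 11880)/(-8603 + 8313))/D(139, -181) = (-4460 - 21116) + ((14880 + 11880)/(-8603 + 8313))/(-29 + 139*(-13 + 139)) = -25576 + (26760/(-290))/(-29 + 139*126) = -25576 + (26760*(-1/290))/(-29 + 17514) = -25576 - 2676/29/17485 = -25576 - 2676/29*1/17485 = -25576 - 2676/507065 = -12968697116/507065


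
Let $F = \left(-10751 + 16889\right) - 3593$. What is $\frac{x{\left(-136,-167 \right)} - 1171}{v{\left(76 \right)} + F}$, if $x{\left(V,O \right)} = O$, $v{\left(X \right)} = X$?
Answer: $- \frac{1338}{2621} \approx -0.51049$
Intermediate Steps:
$F = 2545$ ($F = 6138 - 3593 = 2545$)
$\frac{x{\left(-136,-167 \right)} - 1171}{v{\left(76 \right)} + F} = \frac{-167 - 1171}{76 + 2545} = - \frac{1338}{2621}$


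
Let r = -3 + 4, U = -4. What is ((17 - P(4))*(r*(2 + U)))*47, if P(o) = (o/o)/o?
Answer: -3149/2 ≈ -1574.5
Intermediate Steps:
r = 1
P(o) = 1/o
((17 - P(4))*(r*(2 + U)))*47 = ((17 - 1/4)*(1*(2 - 4)))*47 = ((17 - 1*¼)*(1*(-2)))*47 = ((17 - ¼)*(-2))*47 = ((67/4)*(-2))*47 = -67/2*47 = -3149/2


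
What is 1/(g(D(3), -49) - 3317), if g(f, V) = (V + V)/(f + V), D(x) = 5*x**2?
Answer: -2/6585 ≈ -0.00030372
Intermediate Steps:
g(f, V) = 2*V/(V + f) (g(f, V) = (2*V)/(V + f) = 2*V/(V + f))
1/(g(D(3), -49) - 3317) = 1/(2*(-49)/(-49 + 5*3**2) - 3317) = 1/(2*(-49)/(-49 + 5*9) - 3317) = 1/(2*(-49)/(-49 + 45) - 3317) = 1/(2*(-49)/(-4) - 3317) = 1/(2*(-49)*(-1/4) - 3317) = 1/(49/2 - 3317) = 1/(-6585/2) = -2/6585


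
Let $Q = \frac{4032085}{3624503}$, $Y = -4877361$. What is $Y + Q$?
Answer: $- \frac{17678005544498}{3624503} \approx -4.8774 \cdot 10^{6}$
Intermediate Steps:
$Q = \frac{4032085}{3624503}$ ($Q = 4032085 \cdot \frac{1}{3624503} = \frac{4032085}{3624503} \approx 1.1125$)
$Y + Q = -4877361 + \frac{4032085}{3624503} = - \frac{17678005544498}{3624503}$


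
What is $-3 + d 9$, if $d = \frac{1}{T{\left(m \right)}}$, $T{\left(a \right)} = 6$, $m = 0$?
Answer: $- \frac{3}{2} \approx -1.5$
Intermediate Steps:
$d = \frac{1}{6} \approx 0.16667$
$-3 + d 9 = -3 + \frac{1}{6} \cdot 9 = -3 + \frac{3}{2} = - \frac{3}{2}$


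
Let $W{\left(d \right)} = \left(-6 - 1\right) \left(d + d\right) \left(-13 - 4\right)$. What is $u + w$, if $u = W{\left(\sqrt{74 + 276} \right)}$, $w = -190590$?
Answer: $-190590 + 1190 \sqrt{14} \approx -1.8614 \cdot 10^{5}$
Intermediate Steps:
$W{\left(d \right)} = 238 d$ ($W{\left(d \right)} = - 7 \cdot 2 d \left(-17\right) = - 14 d \left(-17\right) = 238 d$)
$u = 1190 \sqrt{14}$ ($u = 238 \sqrt{74 + 276} = 238 \sqrt{350} = 238 \cdot 5 \sqrt{14} = 1190 \sqrt{14} \approx 4452.6$)
$u + w = 1190 \sqrt{14} - 190590 = -190590 + 1190 \sqrt{14}$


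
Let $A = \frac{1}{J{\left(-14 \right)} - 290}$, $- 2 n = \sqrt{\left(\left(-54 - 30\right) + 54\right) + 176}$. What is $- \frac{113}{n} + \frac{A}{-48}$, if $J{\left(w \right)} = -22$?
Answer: $\frac{1}{14976} + \frac{113 \sqrt{146}}{73} \approx 18.704$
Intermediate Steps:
$n = - \frac{\sqrt{146}}{2}$ ($n = - \frac{\sqrt{\left(\left(-54 - 30\right) + 54\right) + 176}}{2} = - \frac{\sqrt{\left(-84 + 54\right) + 176}}{2} = - \frac{\sqrt{-30 + 176}}{2} = - \frac{\sqrt{146}}{2} \approx -6.0415$)
$A = - \frac{1}{312}$ ($A = \frac{1}{-22 - 290} = \frac{1}{-312} = - \frac{1}{312} \approx -0.0032051$)
$- \frac{113}{n} + \frac{A}{-48} = - \frac{113}{\left(- \frac{1}{2}\right) \sqrt{146}} - \frac{1}{312 \left(-48\right)} = - 113 \left(- \frac{\sqrt{146}}{73}\right) - - \frac{1}{14976} = \frac{113 \sqrt{146}}{73} + \frac{1}{14976} = \frac{1}{14976} + \frac{113 \sqrt{146}}{73}$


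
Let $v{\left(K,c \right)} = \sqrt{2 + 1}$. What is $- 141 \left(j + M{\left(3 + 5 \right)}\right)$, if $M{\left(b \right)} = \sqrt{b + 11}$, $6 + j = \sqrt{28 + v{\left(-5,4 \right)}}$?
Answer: $846 - 141 \sqrt{19} - 141 \sqrt{28 + \sqrt{3}} \approx -537.44$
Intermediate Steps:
$v{\left(K,c \right)} = \sqrt{3}$
$j = -6 + \sqrt{28 + \sqrt{3}} \approx -0.54729$
$M{\left(b \right)} = \sqrt{11 + b}$
$- 141 \left(j + M{\left(3 + 5 \right)}\right) = - 141 \left(\left(-6 + \sqrt{28 + \sqrt{3}}\right) + \sqrt{11 + \left(3 + 5\right)}\right) = - 141 \left(\left(-6 + \sqrt{28 + \sqrt{3}}\right) + \sqrt{11 + 8}\right) = - 141 \left(\left(-6 + \sqrt{28 + \sqrt{3}}\right) + \sqrt{19}\right) = - 141 \left(-6 + \sqrt{19} + \sqrt{28 + \sqrt{3}}\right) = 846 - 141 \sqrt{19} - 141 \sqrt{28 + \sqrt{3}}$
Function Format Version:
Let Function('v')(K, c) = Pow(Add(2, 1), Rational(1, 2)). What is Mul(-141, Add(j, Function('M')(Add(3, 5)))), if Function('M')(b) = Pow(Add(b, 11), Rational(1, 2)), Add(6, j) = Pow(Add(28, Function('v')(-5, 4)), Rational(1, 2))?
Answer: Add(846, Mul(-141, Pow(19, Rational(1, 2))), Mul(-141, Pow(Add(28, Pow(3, Rational(1, 2))), Rational(1, 2)))) ≈ -537.44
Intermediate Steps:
Function('v')(K, c) = Pow(3, Rational(1, 2))
j = Add(-6, Pow(Add(28, Pow(3, Rational(1, 2))), Rational(1, 2))) ≈ -0.54729
Function('M')(b) = Pow(Add(11, b), Rational(1, 2))
Mul(-141, Add(j, Function('M')(Add(3, 5)))) = Mul(-141, Add(Add(-6, Pow(Add(28, Pow(3, Rational(1, 2))), Rational(1, 2))), Pow(Add(11, Add(3, 5)), Rational(1, 2)))) = Mul(-141, Add(Add(-6, Pow(Add(28, Pow(3, Rational(1, 2))), Rational(1, 2))), Pow(Add(11, 8), Rational(1, 2)))) = Mul(-141, Add(Add(-6, Pow(Add(28, Pow(3, Rational(1, 2))), Rational(1, 2))), Pow(19, Rational(1, 2)))) = Mul(-141, Add(-6, Pow(19, Rational(1, 2)), Pow(Add(28, Pow(3, Rational(1, 2))), Rational(1, 2)))) = Add(846, Mul(-141, Pow(19, Rational(1, 2))), Mul(-141, Pow(Add(28, Pow(3, Rational(1, 2))), Rational(1, 2))))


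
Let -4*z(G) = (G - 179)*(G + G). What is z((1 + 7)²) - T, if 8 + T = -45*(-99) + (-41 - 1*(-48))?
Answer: -774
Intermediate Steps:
z(G) = -G*(-179 + G)/2 (z(G) = -(G - 179)*(G + G)/4 = -(-179 + G)*2*G/4 = -G*(-179 + G)/2)
T = 4454 (T = -8 + (-45*(-99) + (-41 - 1*(-48))) = -8 + (4455 + (-41 + 48)) = -8 + (4455 + 7) = -8 + 4462 = 4454)
z((1 + 7)²) - T = (1 + 7)²*(179 - (1 + 7)²)/2 - 1*4454 = (½)*8²*(179 - 1*8²) - 4454 = (½)*64*(179 - 1*64) - 4454 = (½)*64*(179 - 64) - 4454 = (½)*64*115 - 4454 = 3680 - 4454 = -774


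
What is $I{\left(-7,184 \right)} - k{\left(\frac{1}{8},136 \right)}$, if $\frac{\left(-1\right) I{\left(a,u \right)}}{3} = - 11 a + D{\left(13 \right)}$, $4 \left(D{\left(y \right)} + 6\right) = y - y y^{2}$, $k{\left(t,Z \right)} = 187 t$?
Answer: $\frac{11213}{8} \approx 1401.6$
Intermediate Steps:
$D{\left(y \right)} = -6 - \frac{y^{3}}{4} + \frac{y}{4}$ ($D{\left(y \right)} = -6 + \frac{y - y y^{2}}{4} = -6 + \frac{y - y^{3}}{4} = -6 - \left(- \frac{y}{4} + \frac{y^{3}}{4}\right) = -6 - \frac{y^{3}}{4} + \frac{y}{4}$)
$I{\left(a,u \right)} = 1656 + 33 a$ ($I{\left(a,u \right)} = - 3 \left(- 11 a - \left(\frac{11}{4} + \frac{2197}{4}\right)\right) = - 3 \left(- 11 a - 552\right) = - 3 \left(-552 - 11 a\right) = 1656 + 33 a$)
$I{\left(-7,184 \right)} - k{\left(\frac{1}{8},136 \right)} = \left(1656 + 33 \left(-7\right)\right) - \frac{187}{8} = \left(1656 - 231\right) - 187 \cdot \frac{1}{8} = 1425 - \frac{187}{8} = \frac{11213}{8}$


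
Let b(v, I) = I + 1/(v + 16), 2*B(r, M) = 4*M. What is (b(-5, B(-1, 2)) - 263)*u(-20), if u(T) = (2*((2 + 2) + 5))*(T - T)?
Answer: 0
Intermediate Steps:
B(r, M) = 2*M (B(r, M) = (4*M)/2 = 2*M)
b(v, I) = I + 1/(16 + v)
u(T) = 0 (u(T) = (2*(4 + 5))*0 = (2*9)*0 = 18*0 = 0)
(b(-5, B(-1, 2)) - 263)*u(-20) = ((1 + 16*(2*2) + (2*2)*(-5))/(16 - 5) - 263)*0 = ((1 + 16*4 + 4*(-5))/11 - 263)*0 = ((1 + 64 - 20)/11 - 263)*0 = ((1/11)*45 - 263)*0 = (45/11 - 263)*0 = -2848/11*0 = 0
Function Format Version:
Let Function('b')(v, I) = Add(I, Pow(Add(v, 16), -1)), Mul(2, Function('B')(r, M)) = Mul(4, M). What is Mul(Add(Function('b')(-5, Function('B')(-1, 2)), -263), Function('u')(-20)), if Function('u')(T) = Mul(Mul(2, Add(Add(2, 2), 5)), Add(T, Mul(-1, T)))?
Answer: 0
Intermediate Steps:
Function('B')(r, M) = Mul(2, M) (Function('B')(r, M) = Mul(Rational(1, 2), Mul(4, M)) = Mul(2, M))
Function('b')(v, I) = Add(I, Pow(Add(16, v), -1))
Function('u')(T) = 0 (Function('u')(T) = Mul(Mul(2, Add(4, 5)), 0) = Mul(Mul(2, 9), 0) = Mul(18, 0) = 0)
Mul(Add(Function('b')(-5, Function('B')(-1, 2)), -263), Function('u')(-20)) = Mul(Add(Mul(Pow(Add(16, -5), -1), Add(1, Mul(16, Mul(2, 2)), Mul(Mul(2, 2), -5))), -263), 0) = Mul(Add(Mul(Pow(11, -1), Add(1, Mul(16, 4), Mul(4, -5))), -263), 0) = Mul(Add(Mul(Rational(1, 11), Add(1, 64, -20)), -263), 0) = Mul(Add(Mul(Rational(1, 11), 45), -263), 0) = Mul(Add(Rational(45, 11), -263), 0) = Mul(Rational(-2848, 11), 0) = 0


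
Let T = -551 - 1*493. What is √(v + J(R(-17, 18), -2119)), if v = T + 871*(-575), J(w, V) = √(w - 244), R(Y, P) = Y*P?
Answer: √(-501869 + 5*I*√22) ≈ 0.017 + 708.43*I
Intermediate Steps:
T = -1044 (T = -551 - 493 = -1044)
R(Y, P) = P*Y
J(w, V) = √(-244 + w)
v = -501869 (v = -1044 + 871*(-575) = -1044 - 500825 = -501869)
√(v + J(R(-17, 18), -2119)) = √(-501869 + √(-244 + 18*(-17))) = √(-501869 + √(-244 - 306)) = √(-501869 + √(-550)) = √(-501869 + 5*I*√22)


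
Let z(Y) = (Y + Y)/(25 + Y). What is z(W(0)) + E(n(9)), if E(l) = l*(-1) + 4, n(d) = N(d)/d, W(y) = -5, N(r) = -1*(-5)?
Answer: 53/18 ≈ 2.9444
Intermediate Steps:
N(r) = 5
n(d) = 5/d
E(l) = 4 - l (E(l) = -l + 4 = 4 - l)
z(Y) = 2*Y/(25 + Y) (z(Y) = (2*Y)/(25 + Y) = 2*Y/(25 + Y))
z(W(0)) + E(n(9)) = 2*(-5)/(25 - 5) + (4 - 5/9) = 2*(-5)/20 + (4 - 5/9) = 2*(-5)*(1/20) + (4 - 1*5/9) = -½ + (4 - 5/9) = -½ + 31/9 = 53/18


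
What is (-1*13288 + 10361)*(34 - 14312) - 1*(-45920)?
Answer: 41837626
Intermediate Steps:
(-1*13288 + 10361)*(34 - 14312) - 1*(-45920) = (-13288 + 10361)*(-14278) + 45920 = -2927*(-14278) + 45920 = 41791706 + 45920 = 41837626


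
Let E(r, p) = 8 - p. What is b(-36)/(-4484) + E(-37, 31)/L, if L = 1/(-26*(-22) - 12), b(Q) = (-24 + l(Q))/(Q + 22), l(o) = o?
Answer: -202138735/15694 ≈ -12880.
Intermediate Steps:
b(Q) = (-24 + Q)/(22 + Q) (b(Q) = (-24 + Q)/(Q + 22) = (-24 + Q)/(22 + Q))
L = 1/560 (L = 1/(572 - 12) = 1/560 ≈ 0.0017857)
b(-36)/(-4484) + E(-37, 31)/L = ((-24 - 36)/(22 - 36))/(-4484) + (8 - 1*31)/(1/560) = (-60/(-14))*(-1/4484) + (8 - 31)*560 = -1/14*(-60)*(-1/4484) - 23*560 = (30/7)*(-1/4484) - 12880 = -15/15694 - 12880 = -202138735/15694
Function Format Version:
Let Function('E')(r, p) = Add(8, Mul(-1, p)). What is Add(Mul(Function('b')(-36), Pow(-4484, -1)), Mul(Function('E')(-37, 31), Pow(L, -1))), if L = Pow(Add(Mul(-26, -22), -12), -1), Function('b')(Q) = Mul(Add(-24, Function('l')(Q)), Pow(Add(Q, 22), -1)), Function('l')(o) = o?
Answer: Rational(-202138735, 15694) ≈ -12880.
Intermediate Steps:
Function('b')(Q) = Mul(Pow(Add(22, Q), -1), Add(-24, Q)) (Function('b')(Q) = Mul(Add(-24, Q), Pow(Add(Q, 22), -1)) = Mul(Add(-24, Q), Pow(Add(22, Q), -1)) = Mul(Pow(Add(22, Q), -1), Add(-24, Q)))
L = Rational(1, 560) (L = Pow(Add(572, -12), -1) = Pow(560, -1) = Rational(1, 560) ≈ 0.0017857)
Add(Mul(Function('b')(-36), Pow(-4484, -1)), Mul(Function('E')(-37, 31), Pow(L, -1))) = Add(Mul(Mul(Pow(Add(22, -36), -1), Add(-24, -36)), Pow(-4484, -1)), Mul(Add(8, Mul(-1, 31)), Pow(Rational(1, 560), -1))) = Add(Mul(Mul(Pow(-14, -1), -60), Rational(-1, 4484)), Mul(Add(8, -31), 560)) = Add(Mul(Mul(Rational(-1, 14), -60), Rational(-1, 4484)), Mul(-23, 560)) = Add(Mul(Rational(30, 7), Rational(-1, 4484)), -12880) = Add(Rational(-15, 15694), -12880) = Rational(-202138735, 15694)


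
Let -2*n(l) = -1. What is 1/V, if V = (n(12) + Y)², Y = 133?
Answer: 4/71289 ≈ 5.6110e-5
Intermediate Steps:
n(l) = ½ (n(l) = -½*(-1) = ½)
V = 71289/4 (V = (½ + 133)² = (267/2)² = 71289/4 ≈ 17822.)
1/V = 1/(71289/4) = 4/71289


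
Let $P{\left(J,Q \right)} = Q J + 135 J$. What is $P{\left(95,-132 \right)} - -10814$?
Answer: $11099$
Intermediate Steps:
$P{\left(J,Q \right)} = 135 J + J Q$ ($P{\left(J,Q \right)} = J Q + 135 J = 135 J + J Q$)
$P{\left(95,-132 \right)} - -10814 = 95 \left(135 - 132\right) - -10814 = 95 \cdot 3 + 10814 = 285 + 10814 = 11099$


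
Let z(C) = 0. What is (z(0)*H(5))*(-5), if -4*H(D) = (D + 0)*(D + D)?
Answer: 0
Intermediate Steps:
H(D) = -D²/2 (H(D) = -(D + 0)*(D + D)/4 = -D*2*D/4 = -D²/2)
(z(0)*H(5))*(-5) = (0*(-½*5²))*(-5) = (0*(-½*25))*(-5) = (0*(-25/2))*(-5) = 0*(-5) = 0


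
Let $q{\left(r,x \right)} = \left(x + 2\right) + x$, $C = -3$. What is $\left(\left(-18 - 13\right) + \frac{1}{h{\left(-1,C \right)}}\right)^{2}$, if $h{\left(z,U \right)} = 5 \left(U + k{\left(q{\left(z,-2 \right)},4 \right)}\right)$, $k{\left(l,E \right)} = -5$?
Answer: $\frac{1540081}{1600} \approx 962.55$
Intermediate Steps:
$q{\left(r,x \right)} = 2 + 2 x$ ($q{\left(r,x \right)} = \left(2 + x\right) + x = 2 + 2 x$)
$h{\left(z,U \right)} = -25 + 5 U$ ($h{\left(z,U \right)} = 5 \left(U - 5\right) = 5 \left(-5 + U\right) = -25 + 5 U$)
$\left(\left(-18 - 13\right) + \frac{1}{h{\left(-1,C \right)}}\right)^{2} = \left(\left(-18 - 13\right) + \frac{1}{-25 + 5 \left(-3\right)}\right)^{2} = \left(-31 + \frac{1}{-25 - 15}\right)^{2} = \left(-31 + \frac{1}{-40}\right)^{2} = \left(-31 - \frac{1}{40}\right)^{2} = \left(- \frac{1241}{40}\right)^{2} = \frac{1540081}{1600}$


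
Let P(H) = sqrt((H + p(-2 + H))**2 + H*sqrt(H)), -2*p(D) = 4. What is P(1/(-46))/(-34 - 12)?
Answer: -sqrt(8649 - I*sqrt(46))/2116 ≈ -0.043951 + 1.7233e-5*I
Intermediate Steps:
p(D) = -2 (p(D) = -1/2*4 = -2)
P(H) = sqrt(H**(3/2) + (-2 + H)**2) (P(H) = sqrt((H - 2)**2 + H*sqrt(H)) = sqrt((-2 + H)**2 + H**(3/2)) = sqrt(H**(3/2) + (-2 + H)**2))
P(1/(-46))/(-34 - 12) = sqrt((1/(-46))**(3/2) + (-2 + 1/(-46))**2)/(-34 - 12) = sqrt((-1/46)**(3/2) + (-2 - 1/46)**2)/(-46) = sqrt(-I*sqrt(46)/2116 + (-93/46)**2)*(-1/46) = sqrt(-I*sqrt(46)/2116 + 8649/2116)*(-1/46) = sqrt(8649/2116 - I*sqrt(46)/2116)*(-1/46) = -sqrt(8649/2116 - I*sqrt(46)/2116)/46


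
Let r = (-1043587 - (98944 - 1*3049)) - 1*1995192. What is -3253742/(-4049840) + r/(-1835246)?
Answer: 4666586285673/1858113165160 ≈ 2.5115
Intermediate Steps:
r = -3134674 (r = (-1043587 - (98944 - 3049)) - 1995192 = (-1043587 - 1*95895) - 1995192 = (-1043587 - 95895) - 1995192 = -1139482 - 1995192 = -3134674)
-3253742/(-4049840) + r/(-1835246) = -3253742/(-4049840) - 3134674/(-1835246) = -3253742*(-1/4049840) - 3134674*(-1/1835246) = 1626871/2024920 + 1567337/917623 = 4666586285673/1858113165160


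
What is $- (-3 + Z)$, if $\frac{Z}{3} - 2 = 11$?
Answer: $-36$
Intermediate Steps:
$Z = 39$ ($Z = 6 + 3 \cdot 11 = 6 + 33 = 39$)
$- (-3 + Z) = - (-3 + 39) = \left(-1\right) 36 = -36$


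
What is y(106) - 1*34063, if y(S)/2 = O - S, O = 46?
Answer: -34183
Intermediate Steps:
y(S) = 92 - 2*S (y(S) = 2*(46 - S) = 92 - 2*S)
y(106) - 1*34063 = (92 - 2*106) - 1*34063 = (92 - 212) - 34063 = -120 - 34063 = -34183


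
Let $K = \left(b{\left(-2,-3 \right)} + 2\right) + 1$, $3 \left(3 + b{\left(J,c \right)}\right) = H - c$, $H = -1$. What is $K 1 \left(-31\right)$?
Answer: $- \frac{62}{3} \approx -20.667$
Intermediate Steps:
$b{\left(J,c \right)} = - \frac{10}{3} - \frac{c}{3}$ ($b{\left(J,c \right)} = -3 + \frac{-1 - c}{3} = -3 - \left(\frac{1}{3} + \frac{c}{3}\right) = - \frac{10}{3} - \frac{c}{3}$)
$K = \frac{2}{3}$ ($K = \left(\left(- \frac{10}{3} - -1\right) + 2\right) + 1 = \left(\left(- \frac{10}{3} + 1\right) + 2\right) + 1 = \left(- \frac{7}{3} + 2\right) + 1 = - \frac{1}{3} + 1 = \frac{2}{3} \approx 0.66667$)
$K 1 \left(-31\right) = \frac{2}{3} \cdot 1 \left(-31\right) = \frac{2}{3} \left(-31\right) = - \frac{62}{3}$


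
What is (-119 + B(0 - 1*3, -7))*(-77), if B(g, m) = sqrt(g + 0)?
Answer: 9163 - 77*I*sqrt(3) ≈ 9163.0 - 133.37*I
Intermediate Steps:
B(g, m) = sqrt(g)
(-119 + B(0 - 1*3, -7))*(-77) = (-119 + sqrt(0 - 1*3))*(-77) = (-119 + sqrt(0 - 3))*(-77) = (-119 + sqrt(-3))*(-77) = (-119 + I*sqrt(3))*(-77) = 9163 - 77*I*sqrt(3)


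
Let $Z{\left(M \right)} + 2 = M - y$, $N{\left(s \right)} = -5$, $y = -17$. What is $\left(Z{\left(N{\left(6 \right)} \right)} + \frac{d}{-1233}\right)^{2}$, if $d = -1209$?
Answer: $\frac{20367169}{168921} \approx 120.57$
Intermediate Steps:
$Z{\left(M \right)} = 15 + M$ ($Z{\left(M \right)} = -2 + \left(M - -17\right) = -2 + \left(M + 17\right) = -2 + \left(17 + M\right) = 15 + M$)
$\left(Z{\left(N{\left(6 \right)} \right)} + \frac{d}{-1233}\right)^{2} = \left(\left(15 - 5\right) - \frac{1209}{-1233}\right)^{2} = \left(10 - - \frac{403}{411}\right)^{2} = \left(10 + \frac{403}{411}\right)^{2} = \left(\frac{4513}{411}\right)^{2} = \frac{20367169}{168921}$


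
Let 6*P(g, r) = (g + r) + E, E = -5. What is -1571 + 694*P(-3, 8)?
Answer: -1571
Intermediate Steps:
P(g, r) = -5/6 + g/6 + r/6 (P(g, r) = ((g + r) - 5)/6 = (-5 + g + r)/6 = -5/6 + g/6 + r/6)
-1571 + 694*P(-3, 8) = -1571 + 694*(-5/6 + (1/6)*(-3) + (1/6)*8) = -1571 + 694*(-5/6 - 1/2 + 4/3) = -1571 + 694*0 = -1571 + 0 = -1571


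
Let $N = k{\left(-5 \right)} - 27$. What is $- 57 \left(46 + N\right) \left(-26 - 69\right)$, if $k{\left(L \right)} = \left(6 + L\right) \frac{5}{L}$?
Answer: $97470$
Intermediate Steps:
$k{\left(L \right)} = \frac{5 \left(6 + L\right)}{L}$
$N = -28$ ($N = \left(5 + \frac{30}{-5}\right) - 27 = \left(5 + 30 \left(- \frac{1}{5}\right)\right) - 27 = \left(5 - 6\right) - 27 = -1 - 27 = -28$)
$- 57 \left(46 + N\right) \left(-26 - 69\right) = - 57 \left(46 - 28\right) \left(-26 - 69\right) = - 57 \cdot 18 \left(-95\right) = \left(-57\right) \left(-1710\right) = 97470$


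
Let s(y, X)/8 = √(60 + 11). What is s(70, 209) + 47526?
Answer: 47526 + 8*√71 ≈ 47593.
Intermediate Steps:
s(y, X) = 8*√71 (s(y, X) = 8*√(60 + 11) = 8*√71)
s(70, 209) + 47526 = 8*√71 + 47526 = 47526 + 8*√71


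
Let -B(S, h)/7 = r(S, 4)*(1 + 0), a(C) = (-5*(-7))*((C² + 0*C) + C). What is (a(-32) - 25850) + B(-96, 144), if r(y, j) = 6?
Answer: 8828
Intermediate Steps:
a(C) = 35*C + 35*C² (a(C) = 35*((C² + 0) + C) = 35*(C² + C) = 35*(C + C²) = 35*C + 35*C²)
B(S, h) = -42 (B(S, h) = -42*(1 + 0) = -42)
(a(-32) - 25850) + B(-96, 144) = (35*(-32)*(1 - 32) - 25850) - 42 = (35*(-32)*(-31) - 25850) - 42 = (34720 - 25850) - 42 = 8870 - 42 = 8828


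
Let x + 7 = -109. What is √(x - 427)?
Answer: I*√543 ≈ 23.302*I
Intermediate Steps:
x = -116 (x = -7 - 109 = -116)
√(x - 427) = √(-116 - 427) = √(-543) = I*√543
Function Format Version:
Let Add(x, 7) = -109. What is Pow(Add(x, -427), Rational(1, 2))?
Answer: Mul(I, Pow(543, Rational(1, 2))) ≈ Mul(23.302, I)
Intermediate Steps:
x = -116 (x = Add(-7, -109) = -116)
Pow(Add(x, -427), Rational(1, 2)) = Pow(Add(-116, -427), Rational(1, 2)) = Pow(-543, Rational(1, 2)) = Mul(I, Pow(543, Rational(1, 2)))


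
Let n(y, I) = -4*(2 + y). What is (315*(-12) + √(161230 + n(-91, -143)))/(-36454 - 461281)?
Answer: 108/14221 - 3*√17954/497735 ≈ 0.0067868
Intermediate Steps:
n(y, I) = -8 - 4*y
(315*(-12) + √(161230 + n(-91, -143)))/(-36454 - 461281) = (315*(-12) + √(161230 + (-8 - 4*(-91))))/(-36454 - 461281) = (-3780 + √(161230 + (-8 + 364)))/(-497735) = (-3780 + √(161230 + 356))*(-1/497735) = (-3780 + √161586)*(-1/497735) = (-3780 + 3*√17954)*(-1/497735) = 108/14221 - 3*√17954/497735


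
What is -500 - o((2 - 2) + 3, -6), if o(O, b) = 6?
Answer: -506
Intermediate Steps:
-500 - o((2 - 2) + 3, -6) = -500 - 1*6 = -500 - 6 = -506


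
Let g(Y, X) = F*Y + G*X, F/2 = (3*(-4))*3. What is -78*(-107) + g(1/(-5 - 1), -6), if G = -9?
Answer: 8412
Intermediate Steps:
F = -72 (F = 2*((3*(-4))*3) = 2*(-12*3) = 2*(-36) = -72)
g(Y, X) = -72*Y - 9*X
-78*(-107) + g(1/(-5 - 1), -6) = -78*(-107) + (-72/(-5 - 1) - 9*(-6)) = 8346 + (-72/(-6) + 54) = 8346 + (-72*(-⅙) + 54) = 8346 + (12 + 54) = 8346 + 66 = 8412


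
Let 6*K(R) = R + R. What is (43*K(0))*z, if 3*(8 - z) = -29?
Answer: 0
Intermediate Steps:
z = 53/3 (z = 8 - ⅓*(-29) = 8 + 29/3 = 53/3 ≈ 17.667)
K(R) = R/3 (K(R) = (R + R)/6 = (2*R)/6 = R/3)
(43*K(0))*z = (43*((⅓)*0))*(53/3) = (43*0)*(53/3) = 0*(53/3) = 0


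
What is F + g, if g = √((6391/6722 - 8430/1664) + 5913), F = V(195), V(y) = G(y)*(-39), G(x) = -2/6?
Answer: 13 + √721953482672981/349544 ≈ 89.869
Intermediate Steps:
G(x) = -⅓ (G(x) = -2*⅙ = -⅓)
V(y) = 13 (V(y) = -⅓*(-39) = 13)
F = 13
g = √721953482672981/349544 (g = √((6391*(1/6722) - 8430*1/1664) + 5913) = √((6391/6722 - 4215/832) + 5913) = √(-11507959/2796352 + 5913) = √(16523321417/2796352) = √721953482672981/349544 ≈ 76.869)
F + g = 13 + √721953482672981/349544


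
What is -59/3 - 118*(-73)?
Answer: 25783/3 ≈ 8594.3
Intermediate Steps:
-59/3 - 118*(-73) = -59*⅓ + 8614 = -59/3 + 8614 = 25783/3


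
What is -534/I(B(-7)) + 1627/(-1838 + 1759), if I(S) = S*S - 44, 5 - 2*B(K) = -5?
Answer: 11273/1501 ≈ 7.5103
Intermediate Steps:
B(K) = 5 (B(K) = 5/2 - ½*(-5) = 5/2 + 5/2 = 5)
I(S) = -44 + S² (I(S) = S² - 44 = -44 + S²)
-534/I(B(-7)) + 1627/(-1838 + 1759) = -534/(-44 + 5²) + 1627/(-1838 + 1759) = -534/(-44 + 25) + 1627/(-79) = -534/(-19) + 1627*(-1/79) = -534*(-1/19) - 1627/79 = 534/19 - 1627/79 = 11273/1501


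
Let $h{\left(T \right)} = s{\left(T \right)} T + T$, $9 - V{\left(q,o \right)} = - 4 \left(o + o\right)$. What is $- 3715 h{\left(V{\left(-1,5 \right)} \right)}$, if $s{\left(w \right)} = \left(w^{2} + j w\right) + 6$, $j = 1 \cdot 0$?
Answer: $-438340280$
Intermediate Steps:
$V{\left(q,o \right)} = 9 + 8 o$ ($V{\left(q,o \right)} = 9 - - 4 \left(o + o\right) = 9 - - 4 \cdot 2 o = 9 - - 8 o = 9 + 8 o$)
$j = 0$
$s{\left(w \right)} = 6 + w^{2}$ ($s{\left(w \right)} = \left(w^{2} + 0 w\right) + 6 = \left(w^{2} + 0\right) + 6 = w^{2} + 6 = 6 + w^{2}$)
$h{\left(T \right)} = T + T \left(6 + T^{2}\right)$ ($h{\left(T \right)} = \left(6 + T^{2}\right) T + T = T \left(6 + T^{2}\right) + T = T + T \left(6 + T^{2}\right)$)
$- 3715 h{\left(V{\left(-1,5 \right)} \right)} = - 3715 \left(9 + 8 \cdot 5\right) \left(7 + \left(9 + 8 \cdot 5\right)^{2}\right) = - 3715 \left(9 + 40\right) \left(7 + \left(9 + 40\right)^{2}\right) = - 3715 \cdot 49 \left(7 + 49^{2}\right) = - 3715 \cdot 49 \left(7 + 2401\right) = - 3715 \cdot 49 \cdot 2408 = \left(-3715\right) 117992 = -438340280$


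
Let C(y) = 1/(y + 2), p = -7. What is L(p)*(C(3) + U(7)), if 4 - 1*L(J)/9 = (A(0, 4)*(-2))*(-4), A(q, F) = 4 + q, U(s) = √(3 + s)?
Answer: -252/5 - 252*√10 ≈ -847.29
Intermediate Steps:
L(J) = -252 (L(J) = 36 - 9*(4 + 0)*(-2)*(-4) = 36 - 9*4*(-2)*(-4) = 36 - (-72)*(-4) = 36 - 9*32 = 36 - 288 = -252)
C(y) = 1/(2 + y)
L(p)*(C(3) + U(7)) = -252*(1/(2 + 3) + √(3 + 7)) = -252*(1/5 + √10) = -252*(⅕ + √10) = -252/5 - 252*√10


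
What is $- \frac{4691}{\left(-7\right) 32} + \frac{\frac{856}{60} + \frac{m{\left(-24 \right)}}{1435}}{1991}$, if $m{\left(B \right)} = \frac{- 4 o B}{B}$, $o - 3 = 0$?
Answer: $\frac{820847077}{39182880} \approx 20.949$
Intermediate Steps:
$o = 3$ ($o = 3 + 0 = 3$)
$m{\left(B \right)} = -12$ ($m{\left(B \right)} = \frac{\left(-4\right) 3 B}{B} = \frac{\left(-12\right) B}{B} = -12$)
$- \frac{4691}{\left(-7\right) 32} + \frac{\frac{856}{60} + \frac{m{\left(-24 \right)}}{1435}}{1991} = - \frac{4691}{\left(-7\right) 32} + \frac{\frac{856}{60} - \frac{12}{1435}}{1991} = - \frac{4691}{-224} + \left(856 \cdot \frac{1}{60} - \frac{12}{1435}\right) \frac{1}{1991} = \left(-4691\right) \left(- \frac{1}{224}\right) + \left(\frac{214}{15} - \frac{12}{1435}\right) \frac{1}{1991} = \frac{4691}{224} + \frac{61382}{4305} \cdot \frac{1}{1991} = \frac{4691}{224} + \frac{61382}{8571255} = \frac{820847077}{39182880}$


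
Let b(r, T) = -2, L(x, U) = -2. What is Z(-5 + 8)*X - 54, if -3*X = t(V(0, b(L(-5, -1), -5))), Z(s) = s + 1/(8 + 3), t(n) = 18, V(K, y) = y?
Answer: -798/11 ≈ -72.545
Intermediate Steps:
Z(s) = 1/11 + s (Z(s) = s + 1/11 = 1/11 + s)
X = -6 (X = -⅓*18 = -6)
Z(-5 + 8)*X - 54 = (1/11 + (-5 + 8))*(-6) - 54 = (1/11 + 3)*(-6) - 54 = (34/11)*(-6) - 54 = -204/11 - 54 = -798/11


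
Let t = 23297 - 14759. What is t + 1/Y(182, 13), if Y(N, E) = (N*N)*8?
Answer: 2262501697/264992 ≈ 8538.0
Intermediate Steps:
Y(N, E) = 8*N**2 (Y(N, E) = N**2*8 = 8*N**2)
t = 8538
t + 1/Y(182, 13) = 8538 + 1/(8*182**2) = 8538 + 1/(8*33124) = 8538 + 1/264992 = 2262501697/264992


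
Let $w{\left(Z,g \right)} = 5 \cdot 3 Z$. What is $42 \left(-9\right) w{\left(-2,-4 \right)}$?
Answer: $11340$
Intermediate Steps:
$w{\left(Z,g \right)} = 15 Z$
$42 \left(-9\right) w{\left(-2,-4 \right)} = 42 \left(-9\right) 15 \left(-2\right) = \left(-378\right) \left(-30\right) = 11340$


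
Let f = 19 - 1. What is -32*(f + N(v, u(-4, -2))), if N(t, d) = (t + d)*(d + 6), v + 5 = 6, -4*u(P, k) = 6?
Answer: -504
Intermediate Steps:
f = 18
u(P, k) = -3/2 (u(P, k) = -1/4*6 = -3/2)
v = 1 (v = -5 + 6 = 1)
N(t, d) = (6 + d)*(d + t) (N(t, d) = (d + t)*(6 + d) = (6 + d)*(d + t))
-32*(f + N(v, u(-4, -2))) = -32*(18 + ((-3/2)**2 + 6*(-3/2) + 6*1 - 3/2*1)) = -32*(18 + (9/4 - 9 + 6 - 3/2)) = -32*(18 - 9/4) = -32*63/4 = -504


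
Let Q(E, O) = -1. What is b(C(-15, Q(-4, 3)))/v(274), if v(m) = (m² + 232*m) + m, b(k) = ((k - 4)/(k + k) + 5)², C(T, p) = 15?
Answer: 25921/125026200 ≈ 0.00020732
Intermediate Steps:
b(k) = (5 + (-4 + k)/(2*k))² (b(k) = ((-4 + k)/((2*k)) + 5)² = ((-4 + k)*(1/(2*k)) + 5)² = ((-4 + k)/(2*k) + 5)² = (5 + (-4 + k)/(2*k))²)
v(m) = m² + 233*m
b(C(-15, Q(-4, 3)))/v(274) = ((¼)*(-4 + 11*15)²/15²)/((274*(233 + 274))) = ((¼)*(1/225)*(-4 + 165)²)/((274*507)) = ((¼)*(1/225)*161²)/138918 = ((¼)*(1/225)*25921)*(1/138918) = (25921/900)*(1/138918) = 25921/125026200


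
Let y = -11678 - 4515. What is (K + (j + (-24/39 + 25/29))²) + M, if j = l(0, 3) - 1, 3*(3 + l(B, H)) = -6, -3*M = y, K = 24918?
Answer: 12940319846/426387 ≈ 30349.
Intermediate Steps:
y = -16193
M = 16193/3 (M = -⅓*(-16193) = 16193/3 ≈ 5397.7)
l(B, H) = -5 (l(B, H) = -3 + (⅓)*(-6) = -3 - 2 = -5)
j = -6 (j = -5 - 1 = -6)
(K + (j + (-24/39 + 25/29))²) + M = (24918 + (-6 + (-24/39 + 25/29))²) + 16193/3 = (24918 + (-6 + (-24*1/39 + 25*(1/29)))²) + 16193/3 = (24918 + (-6 + (-8/13 + 25/29))²) + 16193/3 = (24918 + (-6 + 93/377)²) + 16193/3 = (24918 + (-2169/377)²) + 16193/3 = (24918 + 4704561/142129) + 16193/3 = 3546274983/142129 + 16193/3 = 12940319846/426387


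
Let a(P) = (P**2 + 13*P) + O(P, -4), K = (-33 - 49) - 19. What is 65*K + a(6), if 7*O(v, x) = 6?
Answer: -45151/7 ≈ -6450.1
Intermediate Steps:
O(v, x) = 6/7 (O(v, x) = (1/7)*6 = 6/7)
K = -101 (K = -82 - 19 = -101)
a(P) = 6/7 + P**2 + 13*P (a(P) = (P**2 + 13*P) + 6/7 = 6/7 + P**2 + 13*P)
65*K + a(6) = 65*(-101) + (6/7 + 6**2 + 13*6) = -6565 + (6/7 + 36 + 78) = -6565 + 804/7 = -45151/7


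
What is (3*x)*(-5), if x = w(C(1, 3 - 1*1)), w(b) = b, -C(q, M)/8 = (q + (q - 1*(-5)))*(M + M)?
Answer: 3360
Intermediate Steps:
C(q, M) = -16*M*(5 + 2*q) (C(q, M) = -8*(q + (q - 1*(-5)))*(M + M) = -8*(q + (q + 5))*2*M = -8*(q + (5 + q))*2*M = -8*(5 + 2*q)*2*M = -16*M*(5 + 2*q))
x = -224 (x = -16*(3 - 1*1)*(5 + 2*1) = -16*(3 - 1)*(5 + 2) = -16*2*7 = -224)
(3*x)*(-5) = (3*(-224))*(-5) = -672*(-5) = 3360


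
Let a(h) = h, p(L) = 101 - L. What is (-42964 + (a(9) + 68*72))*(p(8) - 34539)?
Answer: 1310980314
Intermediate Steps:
(-42964 + (a(9) + 68*72))*(p(8) - 34539) = (-42964 + (9 + 68*72))*((101 - 1*8) - 34539) = (-42964 + (9 + 4896))*((101 - 8) - 34539) = (-42964 + 4905)*(93 - 34539) = -38059*(-34446) = 1310980314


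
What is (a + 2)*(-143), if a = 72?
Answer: -10582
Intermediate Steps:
(a + 2)*(-143) = (72 + 2)*(-143) = 74*(-143) = -10582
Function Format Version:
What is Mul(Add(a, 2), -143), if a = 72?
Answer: -10582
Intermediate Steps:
Mul(Add(a, 2), -143) = Mul(Add(72, 2), -143) = Mul(74, -143) = -10582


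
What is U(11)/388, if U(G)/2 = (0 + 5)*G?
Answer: 55/194 ≈ 0.28350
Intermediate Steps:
U(G) = 10*G (U(G) = 2*((0 + 5)*G) = 2*(5*G) = 10*G)
U(11)/388 = (10*11)/388 = (1/388)*110 = 55/194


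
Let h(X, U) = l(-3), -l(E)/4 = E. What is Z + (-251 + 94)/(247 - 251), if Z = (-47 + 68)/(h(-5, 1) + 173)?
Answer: 29129/740 ≈ 39.364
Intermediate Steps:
l(E) = -4*E
h(X, U) = 12 (h(X, U) = -4*(-3) = 12)
Z = 21/185 (Z = (-47 + 68)/(12 + 173) = 21/185 ≈ 0.11351)
Z + (-251 + 94)/(247 - 251) = 21/185 + (-251 + 94)/(247 - 251) = 21/185 - 157/(-4) = 21/185 - 157*(-¼) = 21/185 + 157/4 = 29129/740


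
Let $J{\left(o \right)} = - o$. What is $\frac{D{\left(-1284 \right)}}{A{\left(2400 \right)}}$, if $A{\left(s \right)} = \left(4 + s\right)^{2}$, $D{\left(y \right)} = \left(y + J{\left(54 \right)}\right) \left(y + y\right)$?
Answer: $\frac{214749}{361201} \approx 0.59454$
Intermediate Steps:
$D{\left(y \right)} = 2 y \left(-54 + y\right)$ ($D{\left(y \right)} = \left(y - 54\right) \left(y + y\right) = \left(y - 54\right) 2 y = \left(-54 + y\right) 2 y = 2 y \left(-54 + y\right)$)
$\frac{D{\left(-1284 \right)}}{A{\left(2400 \right)}} = \frac{2 \left(-1284\right) \left(-54 - 1284\right)}{\left(4 + 2400\right)^{2}} = \frac{2 \left(-1284\right) \left(-1338\right)}{2404^{2}} = \frac{3435984}{5779216} = 3435984 \cdot \frac{1}{5779216} = \frac{214749}{361201}$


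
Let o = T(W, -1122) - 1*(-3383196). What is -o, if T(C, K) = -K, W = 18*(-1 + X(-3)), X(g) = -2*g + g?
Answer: -3384318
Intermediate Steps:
X(g) = -g
W = 36 (W = 18*(-1 - 1*(-3)) = 18*(-1 + 3) = 18*2 = 36)
o = 3384318 (o = -1*(-1122) - 1*(-3383196) = 1122 + 3383196 = 3384318)
-o = -1*3384318 = -3384318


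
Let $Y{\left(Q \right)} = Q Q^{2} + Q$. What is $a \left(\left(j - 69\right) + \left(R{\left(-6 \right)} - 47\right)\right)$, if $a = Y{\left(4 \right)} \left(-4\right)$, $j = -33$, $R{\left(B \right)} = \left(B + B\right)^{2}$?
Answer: $1360$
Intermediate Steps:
$Y{\left(Q \right)} = Q + Q^{3}$ ($Y{\left(Q \right)} = Q^{3} + Q = Q + Q^{3}$)
$R{\left(B \right)} = 4 B^{2}$ ($R{\left(B \right)} = \left(2 B\right)^{2} = 4 B^{2}$)
$a = -272$ ($a = \left(4 + 4^{3}\right) \left(-4\right) = \left(4 + 64\right) \left(-4\right) = 68 \left(-4\right) = -272$)
$a \left(\left(j - 69\right) + \left(R{\left(-6 \right)} - 47\right)\right) = - 272 \left(\left(-33 - 69\right) + \left(4 \left(-6\right)^{2} - 47\right)\right) = - 272 \left(\left(-33 - 69\right) + \left(4 \cdot 36 - 47\right)\right) = - 272 \left(-102 + \left(144 - 47\right)\right) = - 272 \left(-102 + 97\right) = \left(-272\right) \left(-5\right) = 1360$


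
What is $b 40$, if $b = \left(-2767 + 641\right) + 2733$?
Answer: $24280$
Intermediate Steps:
$b = 607$ ($b = -2126 + 2733 = 607$)
$b 40 = 607 \cdot 40 = 24280$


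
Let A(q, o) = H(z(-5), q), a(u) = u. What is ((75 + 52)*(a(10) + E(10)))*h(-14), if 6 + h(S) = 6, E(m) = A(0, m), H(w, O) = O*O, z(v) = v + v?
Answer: 0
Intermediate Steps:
z(v) = 2*v
H(w, O) = O²
A(q, o) = q²
E(m) = 0 (E(m) = 0² = 0)
h(S) = 0 (h(S) = -6 + 6 = 0)
((75 + 52)*(a(10) + E(10)))*h(-14) = ((75 + 52)*(10 + 0))*0 = (127*10)*0 = 1270*0 = 0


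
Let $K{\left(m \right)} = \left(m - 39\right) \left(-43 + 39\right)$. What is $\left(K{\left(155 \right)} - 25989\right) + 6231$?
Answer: $-20222$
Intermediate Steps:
$K{\left(m \right)} = 156 - 4 m$ ($K{\left(m \right)} = \left(-39 + m\right) \left(-4\right) = 156 - 4 m$)
$\left(K{\left(155 \right)} - 25989\right) + 6231 = \left(\left(156 - 620\right) - 25989\right) + 6231 = \left(-464 - 25989\right) + 6231 = -26453 + 6231 = -20222$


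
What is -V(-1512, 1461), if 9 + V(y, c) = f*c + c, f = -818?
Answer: 1193646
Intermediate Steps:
V(y, c) = -9 - 817*c (V(y, c) = -9 + (-818*c + c) = -9 - 817*c)
-V(-1512, 1461) = -(-9 - 817*1461) = -(-9 - 1193637) = -1*(-1193646) = 1193646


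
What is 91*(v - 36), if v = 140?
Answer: 9464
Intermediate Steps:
91*(v - 36) = 91*(140 - 36) = 91*104 = 9464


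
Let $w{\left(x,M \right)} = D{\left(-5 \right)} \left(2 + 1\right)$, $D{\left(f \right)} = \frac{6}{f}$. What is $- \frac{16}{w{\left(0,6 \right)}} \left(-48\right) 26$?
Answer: $- \frac{16640}{3} \approx -5546.7$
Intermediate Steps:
$w{\left(x,M \right)} = - \frac{18}{5}$ ($w{\left(x,M \right)} = \frac{6}{-5} \left(2 + 1\right) = 6 \left(- \frac{1}{5}\right) 3 = \left(- \frac{6}{5}\right) 3 = - \frac{18}{5}$)
$- \frac{16}{w{\left(0,6 \right)}} \left(-48\right) 26 = - \frac{16}{- \frac{18}{5}} \left(-48\right) 26 = \left(-16\right) \left(- \frac{5}{18}\right) \left(-48\right) 26 = \frac{40}{9} \left(-48\right) 26 = \left(- \frac{640}{3}\right) 26 = - \frac{16640}{3}$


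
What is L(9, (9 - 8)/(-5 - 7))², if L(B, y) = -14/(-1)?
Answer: 196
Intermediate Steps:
L(B, y) = 14 (L(B, y) = -14*(-1) = 14)
L(9, (9 - 8)/(-5 - 7))² = 14² = 196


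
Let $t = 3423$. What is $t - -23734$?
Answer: $27157$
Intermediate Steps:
$t - -23734 = 3423 - -23734 = 3423 + 23734 = 27157$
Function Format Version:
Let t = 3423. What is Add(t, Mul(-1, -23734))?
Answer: 27157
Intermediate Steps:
Add(t, Mul(-1, -23734)) = Add(3423, Mul(-1, -23734)) = Add(3423, 23734) = 27157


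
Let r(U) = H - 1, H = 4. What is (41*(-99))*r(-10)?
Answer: -12177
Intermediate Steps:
r(U) = 3 (r(U) = 4 - 1 = 3)
(41*(-99))*r(-10) = (41*(-99))*3 = -4059*3 = -12177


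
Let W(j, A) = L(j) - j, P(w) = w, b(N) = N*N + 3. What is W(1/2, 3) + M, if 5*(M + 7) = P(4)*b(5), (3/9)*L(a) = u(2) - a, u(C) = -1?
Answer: 52/5 ≈ 10.400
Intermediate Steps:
b(N) = 3 + N**2 (b(N) = N**2 + 3 = 3 + N**2)
L(a) = -3 - 3*a (L(a) = 3*(-1 - a) = -3 - 3*a)
W(j, A) = -3 - 4*j (W(j, A) = (-3 - 3*j) - j = -3 - 4*j)
M = 77/5 (M = -7 + (4*(3 + 5**2))/5 = -7 + (4*(3 + 25))/5 = -7 + (4*28)/5 = -7 + (1/5)*112 = -7 + 112/5 = 77/5 ≈ 15.400)
W(1/2, 3) + M = (-3 - 4/2) + 77/5 = (-3 - 4*1/2) + 77/5 = (-3 - 2) + 77/5 = -5 + 77/5 = 52/5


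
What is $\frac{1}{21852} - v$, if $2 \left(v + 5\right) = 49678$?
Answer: $- \frac{542672567}{21852} \approx -24834.0$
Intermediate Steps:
$v = 24834$ ($v = -5 + \frac{1}{2} \cdot 49678 = -5 + 24839 = 24834$)
$\frac{1}{21852} - v = \frac{1}{21852} - 24834 = - \frac{542672567}{21852}$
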